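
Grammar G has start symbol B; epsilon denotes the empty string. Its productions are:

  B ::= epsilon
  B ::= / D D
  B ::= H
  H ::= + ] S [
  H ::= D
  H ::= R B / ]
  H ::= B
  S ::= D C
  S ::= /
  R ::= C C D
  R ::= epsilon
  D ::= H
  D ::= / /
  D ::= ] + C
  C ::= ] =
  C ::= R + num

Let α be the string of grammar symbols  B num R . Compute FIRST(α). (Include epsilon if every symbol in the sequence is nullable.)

{ +, /, ], num }

Add FIRST(B)\{epsilon} = { +, /, ] }; B is nullable, continue.
num is a terminal; add {num} and stop.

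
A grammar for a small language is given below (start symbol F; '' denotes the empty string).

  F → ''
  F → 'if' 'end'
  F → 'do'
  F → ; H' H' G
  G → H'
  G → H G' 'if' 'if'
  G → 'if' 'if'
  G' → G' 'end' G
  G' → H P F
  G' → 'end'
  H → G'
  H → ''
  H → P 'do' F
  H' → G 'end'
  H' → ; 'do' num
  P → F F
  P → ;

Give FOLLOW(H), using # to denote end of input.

{ 'do', 'end', 'if', ; }

In G → H G' 'if' 'if': add FIRST(G' 'if' 'if') = { 'do', 'end', 'if', ; }.
In G' → H P F: add FIRST(P F)\{''} = { 'do', 'if', ; }.
  Since P F is nullable, also add FOLLOW(G') = { 'do', 'end', 'if', ; }.
Union: FOLLOW(H) = { 'do', 'end', 'if', ; }.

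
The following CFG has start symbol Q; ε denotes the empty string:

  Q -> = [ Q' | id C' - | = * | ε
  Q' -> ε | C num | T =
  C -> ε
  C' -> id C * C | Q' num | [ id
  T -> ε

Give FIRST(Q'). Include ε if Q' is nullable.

{ =, num, ε }

Q' -> ε contributes ε.
From Q' -> C num: C nullable, take FIRST(C) ∪ {num} = { num }.
From Q' -> T =: T nullable, take FIRST(T) ∪ {=} = { = }.
Union: FIRST(Q') = { =, num, ε }.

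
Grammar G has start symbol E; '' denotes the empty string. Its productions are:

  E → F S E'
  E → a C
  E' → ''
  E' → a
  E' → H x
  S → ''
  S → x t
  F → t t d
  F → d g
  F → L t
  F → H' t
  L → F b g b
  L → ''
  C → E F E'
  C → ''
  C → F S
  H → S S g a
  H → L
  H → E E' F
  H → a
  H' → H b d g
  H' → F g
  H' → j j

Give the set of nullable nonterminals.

Directly nullable (have an ''-production): E', S, L, C.
H → L with every symbol nullable, so H is nullable.
No other nonterminal has a production whose RHS symbols are all nullable.

{ C, E', H, L, S }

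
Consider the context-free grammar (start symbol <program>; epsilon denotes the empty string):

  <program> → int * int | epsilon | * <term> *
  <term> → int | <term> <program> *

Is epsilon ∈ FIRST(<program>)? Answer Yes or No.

Yes

<program> has an epsilon-production, so <program> ⇒ epsilon.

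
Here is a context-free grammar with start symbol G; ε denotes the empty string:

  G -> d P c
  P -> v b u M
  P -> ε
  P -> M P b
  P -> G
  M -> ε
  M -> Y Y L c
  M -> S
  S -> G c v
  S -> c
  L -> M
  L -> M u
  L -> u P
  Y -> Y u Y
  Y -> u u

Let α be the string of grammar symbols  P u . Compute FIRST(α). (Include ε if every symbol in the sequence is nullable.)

Add FIRST(P)\{ε} = { b, c, d, u, v }; P is nullable, continue.
u is a terminal; add {u} and stop.

{ b, c, d, u, v }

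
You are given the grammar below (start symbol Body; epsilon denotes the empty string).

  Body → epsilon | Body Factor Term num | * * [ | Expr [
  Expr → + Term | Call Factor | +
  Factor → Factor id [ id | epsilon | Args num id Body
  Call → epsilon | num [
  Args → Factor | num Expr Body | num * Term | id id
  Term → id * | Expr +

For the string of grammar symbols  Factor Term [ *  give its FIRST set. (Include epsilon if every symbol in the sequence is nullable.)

Add FIRST(Factor)\{epsilon} = { id, num }; Factor is nullable, continue.
Add FIRST(Term) = { +, id, num }; Term is not nullable, stop.

{ +, id, num }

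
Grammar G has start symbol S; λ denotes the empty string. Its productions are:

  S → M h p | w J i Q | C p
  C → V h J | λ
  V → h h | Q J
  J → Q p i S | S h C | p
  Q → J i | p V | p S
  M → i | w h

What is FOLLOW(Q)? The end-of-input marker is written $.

{ $, h, i, p, w }

In S → w J i Q: Q is at the end, add FOLLOW(S) = { $, h, i, p, w }.
In V → Q J: add FIRST(J) = { h, i, p, w }.
In J → Q p i S: add FIRST(p i S) = { p }.
Union: FOLLOW(Q) = { $, h, i, p, w }.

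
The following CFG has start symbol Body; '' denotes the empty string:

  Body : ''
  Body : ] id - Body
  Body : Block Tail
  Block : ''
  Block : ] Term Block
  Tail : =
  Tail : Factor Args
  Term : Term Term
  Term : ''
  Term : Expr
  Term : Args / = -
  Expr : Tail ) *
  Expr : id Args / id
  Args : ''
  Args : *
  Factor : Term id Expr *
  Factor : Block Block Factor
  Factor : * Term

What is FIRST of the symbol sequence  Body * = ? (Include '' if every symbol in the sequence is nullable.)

{ *, /, =, ], id }

Add FIRST(Body)\{''} = { *, /, =, ], id }; Body is nullable, continue.
* is a terminal; add {*} and stop.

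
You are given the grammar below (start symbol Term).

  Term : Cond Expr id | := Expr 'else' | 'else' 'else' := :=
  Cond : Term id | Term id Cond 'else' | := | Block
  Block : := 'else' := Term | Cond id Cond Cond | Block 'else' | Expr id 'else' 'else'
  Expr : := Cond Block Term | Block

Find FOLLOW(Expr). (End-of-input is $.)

In Term : Cond Expr id: add FIRST(id) = { id }.
In Term : := Expr 'else': add FIRST('else') = { 'else' }.
In Block : Expr id 'else' 'else': add FIRST(id 'else' 'else') = { id }.
Union: FOLLOW(Expr) = { 'else', id }.

{ 'else', id }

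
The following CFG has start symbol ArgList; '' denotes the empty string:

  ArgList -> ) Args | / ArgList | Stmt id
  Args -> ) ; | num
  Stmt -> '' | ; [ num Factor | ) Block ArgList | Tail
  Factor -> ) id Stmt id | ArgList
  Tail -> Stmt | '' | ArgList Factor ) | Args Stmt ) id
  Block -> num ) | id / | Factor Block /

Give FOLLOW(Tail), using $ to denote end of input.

{ ), id }

In Stmt -> Tail: Tail is at the end, add FOLLOW(Stmt) = { ), id }.
Union: FOLLOW(Tail) = { ), id }.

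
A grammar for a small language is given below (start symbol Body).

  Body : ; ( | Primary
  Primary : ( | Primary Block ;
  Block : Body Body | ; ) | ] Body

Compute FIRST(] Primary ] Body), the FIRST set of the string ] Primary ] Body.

{ ] }

] is a terminal; add {]} and stop.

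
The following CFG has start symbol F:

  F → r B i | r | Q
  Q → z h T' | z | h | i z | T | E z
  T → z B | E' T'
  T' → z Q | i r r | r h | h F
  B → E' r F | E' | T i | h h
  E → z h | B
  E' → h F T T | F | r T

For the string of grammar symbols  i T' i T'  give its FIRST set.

{ i }

i is a terminal; add {i} and stop.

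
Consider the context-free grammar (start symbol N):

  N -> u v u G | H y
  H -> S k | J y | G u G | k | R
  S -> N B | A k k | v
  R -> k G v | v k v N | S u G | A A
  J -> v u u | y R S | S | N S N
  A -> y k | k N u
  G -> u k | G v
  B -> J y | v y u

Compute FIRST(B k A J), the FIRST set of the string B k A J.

Add FIRST(B) = { k, u, v, y }; B is not nullable, stop.

{ k, u, v, y }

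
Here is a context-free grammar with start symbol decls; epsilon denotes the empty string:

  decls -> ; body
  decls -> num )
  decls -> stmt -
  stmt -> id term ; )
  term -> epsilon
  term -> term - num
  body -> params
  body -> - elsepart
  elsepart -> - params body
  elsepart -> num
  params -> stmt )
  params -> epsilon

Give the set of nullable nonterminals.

Directly nullable (have an epsilon-production): term, params.
body -> params with every symbol nullable, so body is nullable.
No other nonterminal has a production whose RHS symbols are all nullable.

{ body, params, term }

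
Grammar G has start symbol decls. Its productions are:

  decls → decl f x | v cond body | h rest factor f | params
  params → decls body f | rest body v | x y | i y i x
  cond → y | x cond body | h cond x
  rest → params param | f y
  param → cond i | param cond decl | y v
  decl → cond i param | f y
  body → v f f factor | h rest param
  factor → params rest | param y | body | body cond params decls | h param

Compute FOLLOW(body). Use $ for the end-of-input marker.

{ $, f, h, i, v, x, y }

In decls → v cond body: body is at the end, add FOLLOW(decls) = { $, f, h, i, v, x, y }.
In params → decls body f: add FIRST(f) = { f }.
In params → rest body v: add FIRST(v) = { v }.
In cond → x cond body: body is at the end, add FOLLOW(cond) = { f, h, i, v, x, y }.
In factor → body: body is at the end, add FOLLOW(factor) = { $, f, h, i, v, x, y }.
In factor → body cond params decls: add FIRST(cond params decls) = { h, x, y }.
Union: FOLLOW(body) = { $, f, h, i, v, x, y }.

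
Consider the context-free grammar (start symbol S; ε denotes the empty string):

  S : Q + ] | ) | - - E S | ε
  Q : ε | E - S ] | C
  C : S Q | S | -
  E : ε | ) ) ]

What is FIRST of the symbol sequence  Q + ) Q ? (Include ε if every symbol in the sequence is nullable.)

Add FIRST(Q)\{ε} = { ), +, - }; Q is nullable, continue.
+ is a terminal; add {+} and stop.

{ ), +, - }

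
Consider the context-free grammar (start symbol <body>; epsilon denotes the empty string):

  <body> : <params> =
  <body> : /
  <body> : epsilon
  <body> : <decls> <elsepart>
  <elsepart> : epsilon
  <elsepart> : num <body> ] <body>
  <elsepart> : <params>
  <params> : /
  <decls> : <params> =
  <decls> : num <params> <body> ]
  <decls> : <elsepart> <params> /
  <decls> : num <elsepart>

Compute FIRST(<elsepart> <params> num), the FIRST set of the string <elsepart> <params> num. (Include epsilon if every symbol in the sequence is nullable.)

{ /, num }

Add FIRST(<elsepart>)\{epsilon} = { /, num }; <elsepart> is nullable, continue.
Add FIRST(<params>) = { / }; <params> is not nullable, stop.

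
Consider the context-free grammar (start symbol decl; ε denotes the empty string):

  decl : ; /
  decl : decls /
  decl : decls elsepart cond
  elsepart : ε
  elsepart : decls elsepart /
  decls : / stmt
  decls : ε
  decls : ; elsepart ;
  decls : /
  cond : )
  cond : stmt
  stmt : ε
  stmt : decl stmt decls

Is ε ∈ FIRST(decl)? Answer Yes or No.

Yes

decl : decls elsepart cond and each of decls, elsepart, cond is nullable, so decl ⇒* ε.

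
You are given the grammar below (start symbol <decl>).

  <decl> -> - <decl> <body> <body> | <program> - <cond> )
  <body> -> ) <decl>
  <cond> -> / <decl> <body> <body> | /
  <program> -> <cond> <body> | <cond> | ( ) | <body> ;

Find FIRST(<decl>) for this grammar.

<decl> -> - <decl> <body> <body> contributes {-}.
From <decl> -> <program> - <cond> ): add FIRST(<program>) = { (, ), / }.
Union: FIRST(<decl>) = { (, ), -, / }.

{ (, ), -, / }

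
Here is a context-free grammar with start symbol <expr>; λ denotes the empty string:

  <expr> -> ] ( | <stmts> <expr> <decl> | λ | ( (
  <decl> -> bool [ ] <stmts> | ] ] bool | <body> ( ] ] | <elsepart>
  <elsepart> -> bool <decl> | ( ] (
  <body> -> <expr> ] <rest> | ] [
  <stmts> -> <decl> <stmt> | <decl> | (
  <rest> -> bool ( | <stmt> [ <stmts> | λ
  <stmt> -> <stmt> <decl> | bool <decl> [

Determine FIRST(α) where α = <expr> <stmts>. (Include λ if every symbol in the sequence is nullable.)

Add FIRST(<expr>)\{λ} = { (, ], bool }; <expr> is nullable, continue.
Add FIRST(<stmts>) = { (, ], bool }; <stmts> is not nullable, stop.

{ (, ], bool }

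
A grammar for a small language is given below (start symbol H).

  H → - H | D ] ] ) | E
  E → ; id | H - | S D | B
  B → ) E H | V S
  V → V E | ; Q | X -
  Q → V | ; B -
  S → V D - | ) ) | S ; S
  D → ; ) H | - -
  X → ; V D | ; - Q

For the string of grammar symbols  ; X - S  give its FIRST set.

; is a terminal; add {;} and stop.

{ ; }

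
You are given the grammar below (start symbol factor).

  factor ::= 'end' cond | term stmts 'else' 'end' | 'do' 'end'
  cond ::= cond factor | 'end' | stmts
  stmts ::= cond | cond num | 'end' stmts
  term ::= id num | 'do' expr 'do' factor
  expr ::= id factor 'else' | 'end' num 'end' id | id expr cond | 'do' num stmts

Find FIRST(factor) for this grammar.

{ 'do', 'end', id }

factor ::= 'end' cond contributes {'end'}.
From factor ::= term stmts 'else' 'end': add FIRST(term) = { 'do', id }.
factor ::= 'do' 'end' contributes {'do'}.
Union: FIRST(factor) = { 'do', 'end', id }.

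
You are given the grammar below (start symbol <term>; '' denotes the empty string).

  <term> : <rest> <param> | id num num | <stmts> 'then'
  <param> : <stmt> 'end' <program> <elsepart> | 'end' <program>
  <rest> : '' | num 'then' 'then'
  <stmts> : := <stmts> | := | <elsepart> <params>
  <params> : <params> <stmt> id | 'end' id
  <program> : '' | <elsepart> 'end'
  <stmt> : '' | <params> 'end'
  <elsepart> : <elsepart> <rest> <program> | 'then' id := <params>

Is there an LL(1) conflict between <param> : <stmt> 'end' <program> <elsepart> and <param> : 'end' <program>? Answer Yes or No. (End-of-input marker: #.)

FIRST(<stmt> 'end' <program> <elsepart>) = { 'end' } and FIRST('end' <program>) = { 'end' }.
Both contain 'end', so the two alternatives are not disjoint — LL(1) conflict.

Yes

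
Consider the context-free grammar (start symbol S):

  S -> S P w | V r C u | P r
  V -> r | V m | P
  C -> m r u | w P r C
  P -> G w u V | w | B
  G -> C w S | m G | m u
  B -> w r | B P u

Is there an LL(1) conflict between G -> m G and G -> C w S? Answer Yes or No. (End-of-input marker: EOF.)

FIRST(m G) = { m } and FIRST(C w S) = { m, w }.
Both contain m, so the two alternatives are not disjoint — LL(1) conflict.

Yes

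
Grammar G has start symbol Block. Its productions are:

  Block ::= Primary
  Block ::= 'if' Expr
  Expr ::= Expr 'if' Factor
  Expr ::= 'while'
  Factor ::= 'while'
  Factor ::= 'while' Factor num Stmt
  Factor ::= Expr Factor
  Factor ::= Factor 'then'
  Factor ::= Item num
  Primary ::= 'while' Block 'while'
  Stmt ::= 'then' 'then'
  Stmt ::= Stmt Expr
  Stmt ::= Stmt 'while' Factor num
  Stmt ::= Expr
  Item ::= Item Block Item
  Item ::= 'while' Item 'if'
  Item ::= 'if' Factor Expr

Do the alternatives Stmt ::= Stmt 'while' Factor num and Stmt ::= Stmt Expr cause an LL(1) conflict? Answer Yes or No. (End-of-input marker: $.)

FIRST(Stmt 'while' Factor num) = { 'then', 'while' } and FIRST(Stmt Expr) = { 'then', 'while' }.
Both contain 'then', so the two alternatives are not disjoint — LL(1) conflict.

Yes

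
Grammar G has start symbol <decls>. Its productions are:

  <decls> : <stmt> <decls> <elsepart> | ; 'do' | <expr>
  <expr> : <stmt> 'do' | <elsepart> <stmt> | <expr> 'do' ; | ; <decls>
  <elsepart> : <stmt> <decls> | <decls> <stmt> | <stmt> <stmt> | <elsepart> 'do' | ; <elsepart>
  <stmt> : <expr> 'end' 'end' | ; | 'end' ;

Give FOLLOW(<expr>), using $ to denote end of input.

In <decls> : <expr>: <expr> is at the end, add FOLLOW(<decls>) = { $, 'do', 'end', ; }.
In <expr> : <expr> 'do' ;: add FIRST('do' ;) = { 'do' }.
In <stmt> : <expr> 'end' 'end': add FIRST('end' 'end') = { 'end' }.
Union: FOLLOW(<expr>) = { $, 'do', 'end', ; }.

{ $, 'do', 'end', ; }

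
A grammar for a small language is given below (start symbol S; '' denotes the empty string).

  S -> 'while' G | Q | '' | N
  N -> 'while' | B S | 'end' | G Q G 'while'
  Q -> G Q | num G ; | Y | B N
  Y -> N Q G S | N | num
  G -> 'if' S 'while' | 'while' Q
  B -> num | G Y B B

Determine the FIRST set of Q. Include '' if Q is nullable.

{ 'end', 'if', 'while', num }

From Q -> G Q: add FIRST(G) = { 'if', 'while' }.
Q -> num G ; contributes {num}.
From Q -> Y: add FIRST(Y) = { 'end', 'if', 'while', num }.
From Q -> B N: add FIRST(B) = { 'if', 'while', num }.
Union: FIRST(Q) = { 'end', 'if', 'while', num }.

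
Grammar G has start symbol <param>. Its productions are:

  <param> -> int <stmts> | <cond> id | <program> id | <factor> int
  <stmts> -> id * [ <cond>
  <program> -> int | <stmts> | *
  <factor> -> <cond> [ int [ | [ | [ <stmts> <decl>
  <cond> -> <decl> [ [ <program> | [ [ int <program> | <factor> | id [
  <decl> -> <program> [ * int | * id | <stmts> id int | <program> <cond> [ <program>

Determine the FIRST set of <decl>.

From <decl> -> <program> [ * int: add FIRST(<program>) = { *, id, int }.
<decl> -> * id contributes {*}.
From <decl> -> <stmts> id int: add FIRST(<stmts>) = { id }.
From <decl> -> <program> <cond> [ <program>: add FIRST(<program>) = { *, id, int }.
Union: FIRST(<decl>) = { *, id, int }.

{ *, id, int }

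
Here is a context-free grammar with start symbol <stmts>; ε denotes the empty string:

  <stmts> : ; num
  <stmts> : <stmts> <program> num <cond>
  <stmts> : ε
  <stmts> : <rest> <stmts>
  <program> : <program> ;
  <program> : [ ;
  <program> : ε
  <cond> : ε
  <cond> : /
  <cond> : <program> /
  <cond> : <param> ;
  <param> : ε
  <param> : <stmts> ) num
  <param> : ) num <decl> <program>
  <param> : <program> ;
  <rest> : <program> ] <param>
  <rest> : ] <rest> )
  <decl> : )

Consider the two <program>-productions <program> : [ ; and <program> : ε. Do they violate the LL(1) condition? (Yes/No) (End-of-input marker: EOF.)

FIRST([ ;) = { [ } and FIRST(ε) = { ε }.
The second alternative is nullable and FOLLOW(<program>) = { EOF, ), /, ;, [, ], num } shares [ with FIRST of the first — conflict.

Yes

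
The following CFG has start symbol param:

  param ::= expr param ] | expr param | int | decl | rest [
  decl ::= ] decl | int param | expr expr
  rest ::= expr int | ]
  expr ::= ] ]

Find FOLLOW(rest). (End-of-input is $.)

In param ::= rest [: add FIRST([) = { [ }.
Union: FOLLOW(rest) = { [ }.

{ [ }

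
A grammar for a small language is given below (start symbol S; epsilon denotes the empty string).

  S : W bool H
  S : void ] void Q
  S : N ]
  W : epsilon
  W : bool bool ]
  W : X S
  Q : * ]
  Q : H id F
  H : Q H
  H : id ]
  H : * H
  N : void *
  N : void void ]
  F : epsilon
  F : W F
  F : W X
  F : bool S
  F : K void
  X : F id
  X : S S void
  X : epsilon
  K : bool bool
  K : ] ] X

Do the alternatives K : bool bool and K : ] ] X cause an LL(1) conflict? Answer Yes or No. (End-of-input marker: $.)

FIRST(bool bool) = { bool } and FIRST(] ] X) = { ] }.
The FIRST sets are disjoint and neither alternative is nullable — no conflict.

No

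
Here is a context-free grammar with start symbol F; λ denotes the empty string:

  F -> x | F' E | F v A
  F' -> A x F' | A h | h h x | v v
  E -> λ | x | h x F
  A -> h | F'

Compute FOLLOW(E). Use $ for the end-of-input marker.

In F -> F' E: E is at the end, add FOLLOW(F) = { $, v }.
Union: FOLLOW(E) = { $, v }.

{ $, v }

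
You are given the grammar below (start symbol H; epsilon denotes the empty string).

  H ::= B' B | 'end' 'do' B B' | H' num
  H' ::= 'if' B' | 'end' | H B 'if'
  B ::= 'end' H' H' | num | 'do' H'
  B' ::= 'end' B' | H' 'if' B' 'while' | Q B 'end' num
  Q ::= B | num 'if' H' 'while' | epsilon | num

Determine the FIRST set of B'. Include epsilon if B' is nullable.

B' ::= 'end' B' contributes {'end'}.
From B' ::= H' 'if' B' 'while': add FIRST(H') = { 'do', 'end', 'if', num }.
From B' ::= Q B 'end' num: Q nullable, take FIRST(Q) ∪ FIRST(B) = { 'do', 'end', num }.
Union: FIRST(B') = { 'do', 'end', 'if', num }.

{ 'do', 'end', 'if', num }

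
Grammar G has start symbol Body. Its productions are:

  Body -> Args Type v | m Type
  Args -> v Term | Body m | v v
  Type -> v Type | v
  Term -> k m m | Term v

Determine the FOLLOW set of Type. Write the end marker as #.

In Body -> Args Type v: add FIRST(v) = { v }.
In Body -> m Type: Type is at the end, add FOLLOW(Body) = { #, m }.
In Type -> v Type: Type is at the end, add FOLLOW(Type) = { #, m, v }.
Union: FOLLOW(Type) = { #, m, v }.

{ #, m, v }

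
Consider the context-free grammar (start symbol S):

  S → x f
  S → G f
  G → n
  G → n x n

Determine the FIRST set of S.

S → x f contributes {x}.
From S → G f: add FIRST(G) = { n }.
Union: FIRST(S) = { n, x }.

{ n, x }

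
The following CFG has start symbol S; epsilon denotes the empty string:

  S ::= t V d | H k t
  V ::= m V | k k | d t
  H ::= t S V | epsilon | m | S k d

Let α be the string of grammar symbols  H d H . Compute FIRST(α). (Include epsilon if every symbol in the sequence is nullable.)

{ d, k, m, t }

Add FIRST(H)\{epsilon} = { k, m, t }; H is nullable, continue.
d is a terminal; add {d} and stop.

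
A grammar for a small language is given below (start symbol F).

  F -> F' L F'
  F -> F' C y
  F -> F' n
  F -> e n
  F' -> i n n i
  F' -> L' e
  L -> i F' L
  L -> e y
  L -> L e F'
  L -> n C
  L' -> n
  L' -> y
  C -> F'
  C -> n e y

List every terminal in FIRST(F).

{ e, i, n, y }

From F -> F' L F': add FIRST(F') = { i, n, y }.
From F -> F' C y: add FIRST(F') = { i, n, y }.
From F -> F' n: add FIRST(F') = { i, n, y }.
F -> e n contributes {e}.
Union: FIRST(F) = { e, i, n, y }.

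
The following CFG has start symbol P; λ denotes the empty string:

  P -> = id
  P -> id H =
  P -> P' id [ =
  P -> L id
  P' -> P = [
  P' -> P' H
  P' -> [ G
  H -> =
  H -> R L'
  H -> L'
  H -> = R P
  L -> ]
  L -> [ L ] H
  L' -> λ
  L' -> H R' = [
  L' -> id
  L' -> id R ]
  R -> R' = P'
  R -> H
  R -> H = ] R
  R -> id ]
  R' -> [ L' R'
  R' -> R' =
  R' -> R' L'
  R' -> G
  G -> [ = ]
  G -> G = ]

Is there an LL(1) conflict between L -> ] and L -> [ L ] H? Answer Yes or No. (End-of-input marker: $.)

No

FIRST(]) = { ] } and FIRST([ L ] H) = { [ }.
The FIRST sets are disjoint and neither alternative is nullable — no conflict.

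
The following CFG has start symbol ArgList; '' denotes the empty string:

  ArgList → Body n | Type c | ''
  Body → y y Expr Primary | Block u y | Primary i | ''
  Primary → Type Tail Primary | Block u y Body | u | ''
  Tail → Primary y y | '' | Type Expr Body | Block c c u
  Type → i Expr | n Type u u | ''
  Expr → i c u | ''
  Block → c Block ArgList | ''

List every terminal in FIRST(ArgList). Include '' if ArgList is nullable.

From ArgList → Body n: Body nullable, take FIRST(Body) ∪ {n} = { c, i, n, u, y }.
From ArgList → Type c: Type nullable, take FIRST(Type) ∪ {c} = { c, i, n }.
ArgList → '' contributes ''.
Union: FIRST(ArgList) = { c, i, n, u, y, '' }.

{ c, i, n, u, y, '' }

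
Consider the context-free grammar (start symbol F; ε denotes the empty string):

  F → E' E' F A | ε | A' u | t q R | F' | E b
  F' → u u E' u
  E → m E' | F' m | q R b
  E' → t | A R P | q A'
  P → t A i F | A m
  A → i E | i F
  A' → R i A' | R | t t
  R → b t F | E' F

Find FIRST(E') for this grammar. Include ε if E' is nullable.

E' → t contributes {t}.
From E' → A R P: add FIRST(A) = { i }.
E' → q A' contributes {q}.
Union: FIRST(E') = { i, q, t }.

{ i, q, t }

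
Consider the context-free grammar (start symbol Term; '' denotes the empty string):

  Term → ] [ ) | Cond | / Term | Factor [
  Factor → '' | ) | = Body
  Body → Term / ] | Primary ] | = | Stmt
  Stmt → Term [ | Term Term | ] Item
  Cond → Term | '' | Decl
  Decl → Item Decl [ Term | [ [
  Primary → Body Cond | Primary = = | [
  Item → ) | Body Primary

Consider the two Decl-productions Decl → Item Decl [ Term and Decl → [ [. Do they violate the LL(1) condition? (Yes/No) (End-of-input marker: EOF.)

Yes

FIRST(Item Decl [ Term) = { ), /, =, [, ] } and FIRST([ [) = { [ }.
Both contain [, so the two alternatives are not disjoint — LL(1) conflict.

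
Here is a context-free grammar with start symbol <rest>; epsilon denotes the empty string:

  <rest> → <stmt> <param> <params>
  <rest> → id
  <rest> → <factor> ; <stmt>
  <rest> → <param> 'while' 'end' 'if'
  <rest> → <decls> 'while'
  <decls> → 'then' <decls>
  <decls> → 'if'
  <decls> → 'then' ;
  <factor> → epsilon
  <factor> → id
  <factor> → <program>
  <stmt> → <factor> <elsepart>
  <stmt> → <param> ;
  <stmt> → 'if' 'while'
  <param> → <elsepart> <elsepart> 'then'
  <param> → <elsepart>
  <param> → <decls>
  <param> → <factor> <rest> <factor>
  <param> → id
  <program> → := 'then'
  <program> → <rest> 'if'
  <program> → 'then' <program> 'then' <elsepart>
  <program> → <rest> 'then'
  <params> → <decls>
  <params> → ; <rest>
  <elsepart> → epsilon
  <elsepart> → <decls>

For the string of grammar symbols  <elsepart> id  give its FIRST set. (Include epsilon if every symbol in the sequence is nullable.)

{ 'if', 'then', id }

Add FIRST(<elsepart>)\{epsilon} = { 'if', 'then' }; <elsepart> is nullable, continue.
id is a terminal; add {id} and stop.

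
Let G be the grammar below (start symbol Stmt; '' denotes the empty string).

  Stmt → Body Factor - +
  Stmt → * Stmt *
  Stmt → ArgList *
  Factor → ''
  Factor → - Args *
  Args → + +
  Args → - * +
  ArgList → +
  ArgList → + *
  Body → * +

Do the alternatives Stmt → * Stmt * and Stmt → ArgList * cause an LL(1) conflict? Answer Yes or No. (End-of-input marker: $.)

No

FIRST(* Stmt *) = { * } and FIRST(ArgList *) = { + }.
The FIRST sets are disjoint and neither alternative is nullable — no conflict.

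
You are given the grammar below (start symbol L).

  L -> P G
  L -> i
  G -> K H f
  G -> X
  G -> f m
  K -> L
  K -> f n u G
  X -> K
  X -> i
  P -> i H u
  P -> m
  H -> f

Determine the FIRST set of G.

From G -> K H f: add FIRST(K) = { f, i, m }.
From G -> X: add FIRST(X) = { f, i, m }.
G -> f m contributes {f}.
Union: FIRST(G) = { f, i, m }.

{ f, i, m }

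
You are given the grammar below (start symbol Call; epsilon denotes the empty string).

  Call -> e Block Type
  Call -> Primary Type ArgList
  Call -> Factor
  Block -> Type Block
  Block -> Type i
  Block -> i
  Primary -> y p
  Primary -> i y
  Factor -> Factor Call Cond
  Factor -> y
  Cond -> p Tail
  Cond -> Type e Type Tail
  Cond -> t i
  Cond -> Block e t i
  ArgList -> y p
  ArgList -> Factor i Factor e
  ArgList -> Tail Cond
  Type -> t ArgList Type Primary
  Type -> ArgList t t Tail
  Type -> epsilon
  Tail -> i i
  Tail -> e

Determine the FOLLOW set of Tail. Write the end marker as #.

In Cond -> p Tail: Tail is at the end, add FOLLOW(Cond) = { #, e, i, p, t, y }.
In Cond -> Type e Type Tail: Tail is at the end, add FOLLOW(Cond) = { #, e, i, p, t, y }.
In ArgList -> Tail Cond: add FIRST(Cond) = { e, i, p, t, y }.
In Type -> ArgList t t Tail: Tail is at the end, add FOLLOW(Type) = { #, e, i, p, t, y }.
Union: FOLLOW(Tail) = { #, e, i, p, t, y }.

{ #, e, i, p, t, y }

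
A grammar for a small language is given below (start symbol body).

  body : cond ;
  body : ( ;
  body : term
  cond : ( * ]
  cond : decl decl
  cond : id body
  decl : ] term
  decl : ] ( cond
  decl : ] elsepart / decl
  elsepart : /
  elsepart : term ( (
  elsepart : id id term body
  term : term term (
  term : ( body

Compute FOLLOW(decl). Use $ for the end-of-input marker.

In cond : decl decl: add FIRST(decl) = { ] }.
In cond : decl decl: decl is at the end, add FOLLOW(cond) = { ;, ] }.
In decl : ] elsepart / decl: decl is at the end, add FOLLOW(decl) = { ;, ] }.
Union: FOLLOW(decl) = { ;, ] }.

{ ;, ] }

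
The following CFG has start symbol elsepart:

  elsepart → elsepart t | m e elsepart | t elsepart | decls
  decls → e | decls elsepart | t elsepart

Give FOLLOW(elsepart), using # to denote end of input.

{ #, e, m, t }

elsepart is the start symbol, so # ∈ FOLLOW(elsepart).
In elsepart → elsepart t: add FIRST(t) = { t }.
In elsepart → m e elsepart: elsepart is at the end, add FOLLOW(elsepart) = { #, e, m, t }.
In elsepart → t elsepart: elsepart is at the end, add FOLLOW(elsepart) = { #, e, m, t }.
In decls → decls elsepart: elsepart is at the end, add FOLLOW(decls) = { #, e, m, t }.
In decls → t elsepart: elsepart is at the end, add FOLLOW(decls) = { #, e, m, t }.
Union: FOLLOW(elsepart) = { #, e, m, t }.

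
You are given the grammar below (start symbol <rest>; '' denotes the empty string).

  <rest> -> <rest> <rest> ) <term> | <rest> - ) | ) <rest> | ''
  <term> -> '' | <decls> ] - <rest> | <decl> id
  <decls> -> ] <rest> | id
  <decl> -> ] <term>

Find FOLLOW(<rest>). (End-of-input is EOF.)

<rest> is the start symbol, so EOF ∈ FOLLOW(<rest>).
In <rest> -> <rest> <rest> ) <term>: add FIRST(<rest> ) <term>) = { ), - }.
In <rest> -> <rest> <rest> ) <term>: add FIRST() <term>) = { ) }.
In <rest> -> <rest> - ): add FIRST(- )) = { - }.
In <rest> -> ) <rest>: <rest> is at the end, add FOLLOW(<rest>) = { EOF, ), -, ], id }.
In <term> -> <decls> ] - <rest>: <rest> is at the end, add FOLLOW(<term>) = { EOF, ), -, ], id }.
In <decls> -> ] <rest>: <rest> is at the end, add FOLLOW(<decls>) = { ] }.
Union: FOLLOW(<rest>) = { EOF, ), -, ], id }.

{ EOF, ), -, ], id }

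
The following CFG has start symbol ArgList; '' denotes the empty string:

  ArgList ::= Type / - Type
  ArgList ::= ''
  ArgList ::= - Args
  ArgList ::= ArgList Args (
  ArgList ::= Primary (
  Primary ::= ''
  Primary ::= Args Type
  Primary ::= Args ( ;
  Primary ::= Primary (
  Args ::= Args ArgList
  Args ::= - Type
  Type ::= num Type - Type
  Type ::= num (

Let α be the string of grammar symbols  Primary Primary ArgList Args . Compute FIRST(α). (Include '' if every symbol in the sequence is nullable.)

Add FIRST(Primary)\{''} = { (, - }; Primary is nullable, continue.
Add FIRST(Primary)\{''} = { (, - }; Primary is nullable, continue.
Add FIRST(ArgList)\{''} = { (, -, num }; ArgList is nullable, continue.
Add FIRST(Args) = { - }; Args is not nullable, stop.

{ (, -, num }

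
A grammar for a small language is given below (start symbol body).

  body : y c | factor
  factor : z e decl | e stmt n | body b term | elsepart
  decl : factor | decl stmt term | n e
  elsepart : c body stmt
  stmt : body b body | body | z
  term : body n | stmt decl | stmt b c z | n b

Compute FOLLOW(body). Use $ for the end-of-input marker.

body is the start symbol, so $ ∈ FOLLOW(body).
In factor : body b term: add FIRST(b term) = { b }.
In elsepart : c body stmt: add FIRST(stmt) = { c, e, y, z }.
In stmt : body b body: add FIRST(b body) = { b }.
In stmt : body b body: body is at the end, add FOLLOW(stmt) = { $, b, c, e, n, y, z }.
In stmt : body: body is at the end, add FOLLOW(stmt) = { $, b, c, e, n, y, z }.
In term : body n: add FIRST(n) = { n }.
Union: FOLLOW(body) = { $, b, c, e, n, y, z }.

{ $, b, c, e, n, y, z }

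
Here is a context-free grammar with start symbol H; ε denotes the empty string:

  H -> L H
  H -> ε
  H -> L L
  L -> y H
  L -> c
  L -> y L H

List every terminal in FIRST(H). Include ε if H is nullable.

{ c, y, ε }

From H -> L H: add FIRST(L) = { c, y }.
H -> ε contributes ε.
From H -> L L: add FIRST(L) = { c, y }.
Union: FIRST(H) = { c, y, ε }.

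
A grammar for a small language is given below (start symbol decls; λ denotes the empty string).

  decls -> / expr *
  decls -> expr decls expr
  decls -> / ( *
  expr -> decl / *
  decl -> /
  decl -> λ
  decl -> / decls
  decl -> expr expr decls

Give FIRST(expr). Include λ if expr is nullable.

From expr -> decl / *: decl nullable, take FIRST(decl) ∪ {/} = { / }.
Union: FIRST(expr) = { / }.

{ / }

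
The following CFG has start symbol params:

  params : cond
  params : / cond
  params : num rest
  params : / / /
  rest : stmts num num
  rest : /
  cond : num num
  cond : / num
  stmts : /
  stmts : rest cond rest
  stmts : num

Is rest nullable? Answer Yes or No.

No

No nonterminal in this grammar is nullable.
No production of rest has an RHS whose symbols are all nullable, so rest is not nullable.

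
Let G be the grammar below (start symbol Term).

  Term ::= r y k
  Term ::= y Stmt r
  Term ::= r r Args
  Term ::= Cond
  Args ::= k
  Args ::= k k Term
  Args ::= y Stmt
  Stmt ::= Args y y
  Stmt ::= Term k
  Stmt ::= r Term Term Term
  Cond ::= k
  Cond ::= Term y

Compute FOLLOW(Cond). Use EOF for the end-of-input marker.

In Term ::= Cond: Cond is at the end, add FOLLOW(Term) = { EOF, k, r, y }.
Union: FOLLOW(Cond) = { EOF, k, r, y }.

{ EOF, k, r, y }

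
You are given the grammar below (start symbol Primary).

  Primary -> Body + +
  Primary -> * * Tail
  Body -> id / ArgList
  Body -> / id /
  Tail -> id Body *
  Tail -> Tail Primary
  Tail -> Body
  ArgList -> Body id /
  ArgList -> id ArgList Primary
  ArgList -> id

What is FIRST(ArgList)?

From ArgList -> Body id /: add FIRST(Body) = { /, id }.
ArgList -> id ArgList Primary contributes {id}.
ArgList -> id contributes {id}.
Union: FIRST(ArgList) = { /, id }.

{ /, id }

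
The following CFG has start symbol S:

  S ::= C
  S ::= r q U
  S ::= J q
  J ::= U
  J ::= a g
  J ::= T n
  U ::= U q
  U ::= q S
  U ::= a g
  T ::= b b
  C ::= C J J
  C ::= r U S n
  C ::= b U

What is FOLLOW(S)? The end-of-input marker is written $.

S is the start symbol, so $ ∈ FOLLOW(S).
In U ::= q S: S is at the end, add FOLLOW(U) = { $, a, b, n, q, r }.
In C ::= r U S n: add FIRST(n) = { n }.
Union: FOLLOW(S) = { $, a, b, n, q, r }.

{ $, a, b, n, q, r }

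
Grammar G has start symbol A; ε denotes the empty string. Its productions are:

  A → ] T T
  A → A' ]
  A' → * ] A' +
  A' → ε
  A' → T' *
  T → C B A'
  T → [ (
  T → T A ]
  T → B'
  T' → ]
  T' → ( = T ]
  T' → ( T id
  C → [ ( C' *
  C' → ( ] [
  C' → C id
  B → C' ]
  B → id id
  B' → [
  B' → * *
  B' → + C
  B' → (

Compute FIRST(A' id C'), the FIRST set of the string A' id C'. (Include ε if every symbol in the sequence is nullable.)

{ (, *, ], id }

Add FIRST(A')\{ε} = { (, *, ] }; A' is nullable, continue.
id is a terminal; add {id} and stop.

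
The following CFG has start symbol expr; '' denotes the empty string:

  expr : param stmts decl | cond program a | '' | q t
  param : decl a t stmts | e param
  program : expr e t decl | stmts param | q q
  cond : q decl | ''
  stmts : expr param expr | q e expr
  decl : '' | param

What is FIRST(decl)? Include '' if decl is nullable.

{ a, e, '' }

decl : '' contributes ''.
From decl : param: add FIRST(param) = { a, e }.
Union: FIRST(decl) = { a, e, '' }.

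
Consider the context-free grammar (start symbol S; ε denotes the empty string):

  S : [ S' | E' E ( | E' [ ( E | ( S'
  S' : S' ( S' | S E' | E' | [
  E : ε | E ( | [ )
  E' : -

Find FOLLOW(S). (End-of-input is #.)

{ #, - }

S is the start symbol, so # ∈ FOLLOW(S).
In S' : S E': add FIRST(E') = { - }.
Union: FOLLOW(S) = { #, - }.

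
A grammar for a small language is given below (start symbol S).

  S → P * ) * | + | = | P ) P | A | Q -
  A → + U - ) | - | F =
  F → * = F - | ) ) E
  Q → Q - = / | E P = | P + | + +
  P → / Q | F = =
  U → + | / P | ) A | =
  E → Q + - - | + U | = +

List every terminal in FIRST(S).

{ ), *, +, -, /, = }

From S → P * ) *: add FIRST(P) = { ), *, / }.
S → + contributes {+}.
S → = contributes {=}.
From S → P ) P: add FIRST(P) = { ), *, / }.
From S → A: add FIRST(A) = { ), *, +, - }.
From S → Q -: add FIRST(Q) = { ), *, +, /, = }.
Union: FIRST(S) = { ), *, +, -, /, = }.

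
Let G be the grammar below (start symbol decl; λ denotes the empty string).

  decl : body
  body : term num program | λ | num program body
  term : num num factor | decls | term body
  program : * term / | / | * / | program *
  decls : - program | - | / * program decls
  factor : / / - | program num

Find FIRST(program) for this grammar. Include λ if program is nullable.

{ *, / }

program : * term / contributes {*}.
program : / contributes {/}.
program : * / contributes {*}.
From program : program *: add FIRST(program) = { *, / }.
Union: FIRST(program) = { *, / }.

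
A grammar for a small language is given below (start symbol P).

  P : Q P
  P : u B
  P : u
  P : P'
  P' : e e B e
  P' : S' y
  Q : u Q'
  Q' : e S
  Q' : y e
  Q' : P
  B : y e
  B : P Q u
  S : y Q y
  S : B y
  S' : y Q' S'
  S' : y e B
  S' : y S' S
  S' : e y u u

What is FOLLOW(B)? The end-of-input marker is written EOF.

{ EOF, e, u, y }

In P : u B: B is at the end, add FOLLOW(P) = { EOF, e, u, y }.
In P' : e e B e: add FIRST(e) = { e }.
In S : B y: add FIRST(y) = { y }.
In S' : y e B: B is at the end, add FOLLOW(S') = { e, u, y }.
Union: FOLLOW(B) = { EOF, e, u, y }.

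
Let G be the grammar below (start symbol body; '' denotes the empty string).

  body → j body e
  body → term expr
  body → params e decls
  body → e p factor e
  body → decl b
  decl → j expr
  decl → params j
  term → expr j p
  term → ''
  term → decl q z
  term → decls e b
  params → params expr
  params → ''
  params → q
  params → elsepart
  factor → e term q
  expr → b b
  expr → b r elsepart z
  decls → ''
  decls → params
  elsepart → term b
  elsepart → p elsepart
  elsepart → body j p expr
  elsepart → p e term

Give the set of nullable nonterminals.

{ decls, params, term }

Directly nullable (have an ''-production): term, params, decls.
No other nonterminal has a production whose RHS symbols are all nullable.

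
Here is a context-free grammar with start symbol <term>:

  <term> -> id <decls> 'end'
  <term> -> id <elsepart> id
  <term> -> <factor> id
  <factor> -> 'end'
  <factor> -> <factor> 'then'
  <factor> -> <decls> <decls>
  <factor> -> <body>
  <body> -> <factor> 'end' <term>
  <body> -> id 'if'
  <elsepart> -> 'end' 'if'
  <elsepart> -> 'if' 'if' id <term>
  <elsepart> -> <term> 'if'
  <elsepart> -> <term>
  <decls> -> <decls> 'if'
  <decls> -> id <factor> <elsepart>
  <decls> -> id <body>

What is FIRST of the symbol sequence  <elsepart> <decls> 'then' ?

{ 'end', 'if', id }

Add FIRST(<elsepart>) = { 'end', 'if', id }; <elsepart> is not nullable, stop.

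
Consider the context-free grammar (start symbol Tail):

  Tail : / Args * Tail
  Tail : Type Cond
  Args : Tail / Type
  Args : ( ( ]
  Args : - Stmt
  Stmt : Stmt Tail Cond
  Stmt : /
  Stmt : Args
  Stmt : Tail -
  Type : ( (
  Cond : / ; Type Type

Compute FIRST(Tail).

{ (, / }

Tail : / Args * Tail contributes {/}.
From Tail : Type Cond: add FIRST(Type) = { ( }.
Union: FIRST(Tail) = { (, / }.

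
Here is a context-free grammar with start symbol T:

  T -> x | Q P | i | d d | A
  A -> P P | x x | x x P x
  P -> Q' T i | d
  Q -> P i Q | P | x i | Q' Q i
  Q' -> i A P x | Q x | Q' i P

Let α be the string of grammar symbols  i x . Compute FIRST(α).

i is a terminal; add {i} and stop.

{ i }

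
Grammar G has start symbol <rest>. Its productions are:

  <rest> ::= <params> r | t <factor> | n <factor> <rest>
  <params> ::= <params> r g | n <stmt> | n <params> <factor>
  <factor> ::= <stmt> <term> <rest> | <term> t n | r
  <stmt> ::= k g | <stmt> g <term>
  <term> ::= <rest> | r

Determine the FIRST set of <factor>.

{ k, n, r, t }

From <factor> ::= <stmt> <term> <rest>: add FIRST(<stmt>) = { k }.
From <factor> ::= <term> t n: add FIRST(<term>) = { n, r, t }.
<factor> ::= r contributes {r}.
Union: FIRST(<factor>) = { k, n, r, t }.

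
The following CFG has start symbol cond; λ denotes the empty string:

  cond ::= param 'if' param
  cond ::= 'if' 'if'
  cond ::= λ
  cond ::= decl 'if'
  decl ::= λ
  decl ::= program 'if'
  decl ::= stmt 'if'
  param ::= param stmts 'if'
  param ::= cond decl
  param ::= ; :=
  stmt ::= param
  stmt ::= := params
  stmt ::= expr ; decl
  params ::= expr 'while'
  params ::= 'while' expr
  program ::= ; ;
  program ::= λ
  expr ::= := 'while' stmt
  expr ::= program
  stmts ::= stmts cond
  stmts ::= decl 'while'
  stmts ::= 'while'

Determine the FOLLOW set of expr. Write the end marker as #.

{ 'if', 'while', ; }

In stmt ::= expr ; decl: add FIRST(; decl) = { ; }.
In params ::= expr 'while': add FIRST('while') = { 'while' }.
In params ::= 'while' expr: expr is at the end, add FOLLOW(params) = { 'if', 'while', ; }.
Union: FOLLOW(expr) = { 'if', 'while', ; }.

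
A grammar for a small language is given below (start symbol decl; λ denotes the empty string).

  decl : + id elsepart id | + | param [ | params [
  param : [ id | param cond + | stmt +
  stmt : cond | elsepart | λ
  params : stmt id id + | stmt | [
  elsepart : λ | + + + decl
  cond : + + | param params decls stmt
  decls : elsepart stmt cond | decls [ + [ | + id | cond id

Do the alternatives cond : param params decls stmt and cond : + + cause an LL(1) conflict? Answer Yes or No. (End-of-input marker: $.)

FIRST(param params decls stmt) = { +, [ } and FIRST(+ +) = { + }.
Both contain +, so the two alternatives are not disjoint — LL(1) conflict.

Yes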